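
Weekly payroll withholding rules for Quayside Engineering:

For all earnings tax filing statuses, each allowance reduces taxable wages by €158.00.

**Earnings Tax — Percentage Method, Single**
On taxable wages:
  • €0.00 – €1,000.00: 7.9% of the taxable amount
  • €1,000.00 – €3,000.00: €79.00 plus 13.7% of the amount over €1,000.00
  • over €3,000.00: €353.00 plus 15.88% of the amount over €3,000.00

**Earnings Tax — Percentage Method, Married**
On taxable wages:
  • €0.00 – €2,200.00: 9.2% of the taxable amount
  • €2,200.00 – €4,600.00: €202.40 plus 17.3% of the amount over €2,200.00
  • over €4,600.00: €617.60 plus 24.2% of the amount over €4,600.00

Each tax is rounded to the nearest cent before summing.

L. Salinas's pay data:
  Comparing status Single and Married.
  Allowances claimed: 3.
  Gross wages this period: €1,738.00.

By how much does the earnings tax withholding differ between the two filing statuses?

€1.12

Earnings Tax (Single): taxable = €1,738.00 − 3×€158.00 = €1,264.00
  €79.00 + 13.7% × (€1,264.00 − €1,000.00) = €79.00 + 13.7% × €264.00 = €115.17
Earnings Tax (Married): taxable = €1,738.00 − 3×€158.00 = €1,264.00
  9.2% × €1,264.00 = €116.29
Difference: |€115.17 − €116.29| = €1.12 (higher under Married)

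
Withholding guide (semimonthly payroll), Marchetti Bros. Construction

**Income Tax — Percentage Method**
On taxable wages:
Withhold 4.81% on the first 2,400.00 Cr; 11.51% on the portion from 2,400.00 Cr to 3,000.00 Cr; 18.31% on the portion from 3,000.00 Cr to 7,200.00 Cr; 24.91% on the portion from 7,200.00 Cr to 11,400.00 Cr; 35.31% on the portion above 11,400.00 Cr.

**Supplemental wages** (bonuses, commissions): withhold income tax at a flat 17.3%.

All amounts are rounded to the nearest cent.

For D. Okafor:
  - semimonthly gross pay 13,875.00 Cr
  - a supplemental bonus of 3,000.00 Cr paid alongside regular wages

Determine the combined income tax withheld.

3,392.66 Cr

Income Tax: taxable = 13,875.00 Cr
  1,999.74 Cr + 35.31% × (13,875.00 Cr − 11,400.00 Cr) = 1,999.74 Cr + 35.31% × 2,475.00 Cr = 2,873.66 Cr
Supplemental (17.3% flat on bonus): 17.3% × 3,000.00 Cr = 519.00 Cr
Total income tax: 2,873.66 Cr + 519.00 Cr = 3,392.66 Cr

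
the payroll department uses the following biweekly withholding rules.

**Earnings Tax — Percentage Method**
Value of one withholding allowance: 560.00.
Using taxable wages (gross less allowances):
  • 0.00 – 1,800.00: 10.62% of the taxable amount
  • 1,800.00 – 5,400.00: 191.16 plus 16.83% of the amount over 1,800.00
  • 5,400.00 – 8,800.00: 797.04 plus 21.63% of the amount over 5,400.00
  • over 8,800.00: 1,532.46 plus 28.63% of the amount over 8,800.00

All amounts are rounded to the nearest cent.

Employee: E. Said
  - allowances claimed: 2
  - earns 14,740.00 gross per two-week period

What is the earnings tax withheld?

2,912.43

Earnings Tax: taxable = 14,740.00 − 2×560.00 = 13,620.00
  1,532.46 + 28.63% × (13,620.00 − 8,800.00) = 1,532.46 + 28.63% × 4,820.00 = 2,912.43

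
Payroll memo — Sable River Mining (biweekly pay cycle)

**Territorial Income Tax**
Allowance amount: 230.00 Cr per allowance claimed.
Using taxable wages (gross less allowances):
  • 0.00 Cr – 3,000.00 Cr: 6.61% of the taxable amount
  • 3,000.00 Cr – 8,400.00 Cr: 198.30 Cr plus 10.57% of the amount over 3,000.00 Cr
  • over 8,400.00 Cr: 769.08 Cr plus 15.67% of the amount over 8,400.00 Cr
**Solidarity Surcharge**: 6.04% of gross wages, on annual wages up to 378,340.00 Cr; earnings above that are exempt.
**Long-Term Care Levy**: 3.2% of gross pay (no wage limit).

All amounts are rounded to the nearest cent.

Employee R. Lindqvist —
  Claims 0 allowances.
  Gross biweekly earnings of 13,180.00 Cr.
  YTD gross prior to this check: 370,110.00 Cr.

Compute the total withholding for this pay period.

Territorial Income Tax: taxable = 13,180.00 Cr
  769.08 Cr + 15.67% × (13,180.00 Cr − 8,400.00 Cr) = 769.08 Cr + 15.67% × 4,780.00 Cr = 1,518.11 Cr
Solidarity Surcharge: cap 378,340.00 Cr − YTD 370,110.00 Cr = 8,230.00 Cr subject; 6.04% × 8,230.00 Cr = 497.09 Cr
Long-Term Care Levy: 3.2% × 13,180.00 Cr = 421.76 Cr
Total: 1,518.11 Cr + 497.09 Cr + 421.76 Cr = 2,436.96 Cr

2,436.96 Cr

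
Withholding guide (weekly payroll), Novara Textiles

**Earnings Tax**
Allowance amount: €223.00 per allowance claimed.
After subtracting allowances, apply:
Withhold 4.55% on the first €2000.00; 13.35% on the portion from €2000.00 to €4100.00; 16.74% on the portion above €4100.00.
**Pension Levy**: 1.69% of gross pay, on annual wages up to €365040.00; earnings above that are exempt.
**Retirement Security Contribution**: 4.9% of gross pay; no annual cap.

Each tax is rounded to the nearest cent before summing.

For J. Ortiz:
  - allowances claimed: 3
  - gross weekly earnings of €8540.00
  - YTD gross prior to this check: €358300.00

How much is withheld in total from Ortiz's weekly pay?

Earnings Tax: taxable = €8540.00 − 3×€223.00 = €7871.00
  €371.35 + 16.74% × (€7871.00 − €4100.00) = €371.35 + 16.74% × €3771.00 = €1002.62
Pension Levy: cap €365040.00 − YTD €358300.00 = €6740.00 subject; 1.69% × €6740.00 = €113.91
Retirement Security Contribution: 4.9% × €8540.00 = €418.46
Total: €1002.62 + €113.91 + €418.46 = €1534.99

€1534.99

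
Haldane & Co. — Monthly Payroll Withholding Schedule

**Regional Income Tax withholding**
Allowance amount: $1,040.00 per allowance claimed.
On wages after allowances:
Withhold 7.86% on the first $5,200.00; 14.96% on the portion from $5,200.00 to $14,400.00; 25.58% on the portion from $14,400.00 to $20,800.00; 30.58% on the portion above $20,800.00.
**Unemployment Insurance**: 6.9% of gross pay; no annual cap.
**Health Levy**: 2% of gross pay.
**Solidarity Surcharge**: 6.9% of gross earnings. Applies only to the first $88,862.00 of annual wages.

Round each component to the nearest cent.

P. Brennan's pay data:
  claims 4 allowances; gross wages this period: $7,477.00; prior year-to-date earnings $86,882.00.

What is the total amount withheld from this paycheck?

$1,062.79

Regional Income Tax: taxable = $7,477.00 − 4×$1,040.00 = $3,317.00
  7.86% × $3,317.00 = $260.72
Unemployment Insurance: 6.9% × $7,477.00 = $515.91
Health Levy: 2% × $7,477.00 = $149.54
Solidarity Surcharge: cap $88,862.00 − YTD $86,882.00 = $1,980.00 subject; 6.9% × $1,980.00 = $136.62
Total: $260.72 + $515.91 + $149.54 + $136.62 = $1,062.79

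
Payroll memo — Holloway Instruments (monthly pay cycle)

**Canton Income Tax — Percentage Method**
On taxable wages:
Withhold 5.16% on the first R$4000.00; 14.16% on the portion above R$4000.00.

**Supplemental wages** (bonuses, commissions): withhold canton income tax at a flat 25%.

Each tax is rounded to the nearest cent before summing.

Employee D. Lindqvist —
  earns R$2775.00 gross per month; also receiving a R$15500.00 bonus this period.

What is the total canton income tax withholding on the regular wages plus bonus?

Canton Income Tax: taxable = R$2775.00
  5.16% × R$2775.00 = R$143.19
Supplemental (25% flat on bonus): 25% × R$15500.00 = R$3875.00
Total canton income tax: R$143.19 + R$3875.00 = R$4018.19

R$4018.19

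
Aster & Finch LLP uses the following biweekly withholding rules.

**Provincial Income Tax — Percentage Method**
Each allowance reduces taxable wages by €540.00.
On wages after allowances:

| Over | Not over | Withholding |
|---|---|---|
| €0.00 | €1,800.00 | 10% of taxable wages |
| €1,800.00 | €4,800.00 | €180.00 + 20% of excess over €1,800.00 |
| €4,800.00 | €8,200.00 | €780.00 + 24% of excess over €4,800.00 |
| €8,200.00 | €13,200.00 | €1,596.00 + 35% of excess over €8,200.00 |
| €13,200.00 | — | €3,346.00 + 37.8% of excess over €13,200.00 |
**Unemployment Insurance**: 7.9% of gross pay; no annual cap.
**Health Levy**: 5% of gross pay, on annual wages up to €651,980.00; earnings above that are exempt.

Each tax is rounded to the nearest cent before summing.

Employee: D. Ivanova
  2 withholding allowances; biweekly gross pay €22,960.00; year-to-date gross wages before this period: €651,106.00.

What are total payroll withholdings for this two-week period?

€8,484.58

Provincial Income Tax: taxable = €22,960.00 − 2×€540.00 = €21,880.00
  €3,346.00 + 37.8% × (€21,880.00 − €13,200.00) = €3,346.00 + 37.8% × €8,680.00 = €6,627.04
Unemployment Insurance: 7.9% × €22,960.00 = €1,813.84
Health Levy: cap €651,980.00 − YTD €651,106.00 = €874.00 subject; 5% × €874.00 = €43.70
Total: €6,627.04 + €1,813.84 + €43.70 = €8,484.58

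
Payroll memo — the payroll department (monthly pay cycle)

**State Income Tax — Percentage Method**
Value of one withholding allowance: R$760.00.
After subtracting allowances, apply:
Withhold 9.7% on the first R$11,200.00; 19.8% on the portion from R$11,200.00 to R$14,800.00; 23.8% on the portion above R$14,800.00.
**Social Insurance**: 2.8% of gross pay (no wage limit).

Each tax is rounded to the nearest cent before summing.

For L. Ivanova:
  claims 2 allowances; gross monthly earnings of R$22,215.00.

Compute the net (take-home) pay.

R$18,390.77

State Income Tax: taxable = R$22,215.00 − 2×R$760.00 = R$20,695.00
  R$1,799.20 + 23.8% × (R$20,695.00 − R$14,800.00) = R$1,799.20 + 23.8% × R$5,895.00 = R$3,202.21
Social Insurance: 2.8% × R$22,215.00 = R$622.02
Total withheld: R$3,202.21 + R$622.02 = R$3,824.23
Net pay: R$22,215.00 − R$3,824.23 = R$18,390.77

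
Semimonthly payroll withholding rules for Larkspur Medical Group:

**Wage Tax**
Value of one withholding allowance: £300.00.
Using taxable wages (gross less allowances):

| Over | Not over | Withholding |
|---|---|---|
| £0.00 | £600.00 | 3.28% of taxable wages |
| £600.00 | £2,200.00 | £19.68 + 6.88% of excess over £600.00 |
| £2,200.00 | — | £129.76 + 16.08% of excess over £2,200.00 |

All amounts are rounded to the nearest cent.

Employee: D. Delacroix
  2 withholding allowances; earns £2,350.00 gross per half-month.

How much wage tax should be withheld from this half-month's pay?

£98.80

Wage Tax: taxable = £2,350.00 − 2×£300.00 = £1,750.00
  £19.68 + 6.88% × (£1,750.00 − £600.00) = £19.68 + 6.88% × £1,150.00 = £98.80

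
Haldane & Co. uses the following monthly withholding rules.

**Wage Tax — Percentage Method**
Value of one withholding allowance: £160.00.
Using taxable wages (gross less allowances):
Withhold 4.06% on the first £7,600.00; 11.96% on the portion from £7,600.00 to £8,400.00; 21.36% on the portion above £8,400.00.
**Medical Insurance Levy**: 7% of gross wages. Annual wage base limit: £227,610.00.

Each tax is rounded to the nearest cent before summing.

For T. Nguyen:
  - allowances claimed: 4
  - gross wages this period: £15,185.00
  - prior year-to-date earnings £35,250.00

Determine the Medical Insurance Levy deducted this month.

Medical Insurance Levy: 7% × £15,185.00 = £1,062.95

£1,062.95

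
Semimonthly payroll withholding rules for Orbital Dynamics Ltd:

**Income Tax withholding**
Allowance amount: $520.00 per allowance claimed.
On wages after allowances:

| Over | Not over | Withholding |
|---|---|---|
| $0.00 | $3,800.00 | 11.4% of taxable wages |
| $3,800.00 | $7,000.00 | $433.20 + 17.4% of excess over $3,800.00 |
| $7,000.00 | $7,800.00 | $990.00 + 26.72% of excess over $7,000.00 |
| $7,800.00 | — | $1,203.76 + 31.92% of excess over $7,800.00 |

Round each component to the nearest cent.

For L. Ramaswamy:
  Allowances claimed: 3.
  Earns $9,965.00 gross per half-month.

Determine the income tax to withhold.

$1,396.88

Income Tax: taxable = $9,965.00 − 3×$520.00 = $8,405.00
  $1,203.76 + 31.92% × ($8,405.00 − $7,800.00) = $1,203.76 + 31.92% × $605.00 = $1,396.88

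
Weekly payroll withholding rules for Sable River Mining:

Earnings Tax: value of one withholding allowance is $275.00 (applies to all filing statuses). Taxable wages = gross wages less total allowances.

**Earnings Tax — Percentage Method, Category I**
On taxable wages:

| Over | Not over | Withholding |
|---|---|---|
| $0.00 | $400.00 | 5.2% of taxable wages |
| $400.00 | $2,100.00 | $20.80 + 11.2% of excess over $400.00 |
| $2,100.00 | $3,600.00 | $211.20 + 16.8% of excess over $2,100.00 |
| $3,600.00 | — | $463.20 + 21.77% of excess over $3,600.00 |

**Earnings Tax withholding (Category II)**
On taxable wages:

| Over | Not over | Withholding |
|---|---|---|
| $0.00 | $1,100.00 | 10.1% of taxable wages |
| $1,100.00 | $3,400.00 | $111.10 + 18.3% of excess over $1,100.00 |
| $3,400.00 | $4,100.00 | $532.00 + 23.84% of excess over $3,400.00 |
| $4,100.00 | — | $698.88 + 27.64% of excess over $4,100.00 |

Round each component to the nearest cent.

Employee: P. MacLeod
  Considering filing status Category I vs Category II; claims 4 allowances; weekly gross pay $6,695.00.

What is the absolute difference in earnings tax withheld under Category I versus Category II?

$214.59

Earnings Tax (Category I): taxable = $6,695.00 − 4×$275.00 = $5,595.00
  $463.20 + 21.77% × ($5,595.00 − $3,600.00) = $463.20 + 21.77% × $1,995.00 = $897.51
Earnings Tax (Category II): taxable = $6,695.00 − 4×$275.00 = $5,595.00
  $698.88 + 27.64% × ($5,595.00 − $4,100.00) = $698.88 + 27.64% × $1,495.00 = $1,112.10
Difference: |$897.51 − $1,112.10| = $214.59 (higher under Category II)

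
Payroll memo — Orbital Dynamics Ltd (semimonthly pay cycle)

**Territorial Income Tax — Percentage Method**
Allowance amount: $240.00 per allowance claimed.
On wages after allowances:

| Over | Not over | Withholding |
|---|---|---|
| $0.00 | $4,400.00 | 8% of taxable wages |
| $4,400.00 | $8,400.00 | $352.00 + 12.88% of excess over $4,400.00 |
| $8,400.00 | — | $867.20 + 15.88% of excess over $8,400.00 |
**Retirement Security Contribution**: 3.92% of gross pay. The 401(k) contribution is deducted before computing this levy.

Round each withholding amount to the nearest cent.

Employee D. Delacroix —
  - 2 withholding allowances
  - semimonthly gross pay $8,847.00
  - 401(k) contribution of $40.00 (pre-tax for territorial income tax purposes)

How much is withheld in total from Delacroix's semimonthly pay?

$1,203.03

Territorial Income Tax: taxable = $8,847.00 − $40.00 − 2×$240.00 = $8,327.00
  $352.00 + 12.88% × ($8,327.00 − $4,400.00) = $352.00 + 12.88% × $3,927.00 = $857.80
Retirement Security Contribution: 3.92% × $8,807.00 = $345.23
Total: $857.80 + $345.23 = $1,203.03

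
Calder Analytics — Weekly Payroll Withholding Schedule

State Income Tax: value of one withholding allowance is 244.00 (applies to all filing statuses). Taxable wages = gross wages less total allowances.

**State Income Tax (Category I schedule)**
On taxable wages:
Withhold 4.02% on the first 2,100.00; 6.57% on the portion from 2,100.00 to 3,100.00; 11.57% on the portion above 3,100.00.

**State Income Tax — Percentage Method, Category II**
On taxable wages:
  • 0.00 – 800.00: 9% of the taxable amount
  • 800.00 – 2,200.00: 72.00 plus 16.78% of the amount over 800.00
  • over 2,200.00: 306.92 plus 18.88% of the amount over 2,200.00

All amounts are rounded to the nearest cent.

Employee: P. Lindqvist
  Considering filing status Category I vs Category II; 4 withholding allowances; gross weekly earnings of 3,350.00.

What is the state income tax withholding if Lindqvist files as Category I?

102.42

State Income Tax (Category I): taxable = 3,350.00 − 4×244.00 = 2,374.00
  84.42 + 6.57% × (2,374.00 − 2,100.00) = 84.42 + 6.57% × 274.00 = 102.42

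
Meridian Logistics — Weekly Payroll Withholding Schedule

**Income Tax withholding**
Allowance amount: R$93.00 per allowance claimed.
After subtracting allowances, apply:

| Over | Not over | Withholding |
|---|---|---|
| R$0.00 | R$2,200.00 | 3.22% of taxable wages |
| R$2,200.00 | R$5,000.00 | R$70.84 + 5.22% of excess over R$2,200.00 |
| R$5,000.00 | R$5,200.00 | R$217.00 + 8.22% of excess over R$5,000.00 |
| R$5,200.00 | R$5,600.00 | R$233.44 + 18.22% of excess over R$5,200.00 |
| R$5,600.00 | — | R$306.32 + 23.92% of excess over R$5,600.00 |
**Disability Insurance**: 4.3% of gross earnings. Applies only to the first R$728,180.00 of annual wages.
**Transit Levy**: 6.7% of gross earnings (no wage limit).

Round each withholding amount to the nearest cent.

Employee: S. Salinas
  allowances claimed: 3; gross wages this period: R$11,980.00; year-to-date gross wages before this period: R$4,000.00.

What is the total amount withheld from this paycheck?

Income Tax: taxable = R$11,980.00 − 3×R$93.00 = R$11,701.00
  R$306.32 + 23.92% × (R$11,701.00 − R$5,600.00) = R$306.32 + 23.92% × R$6,101.00 = R$1,765.68
Disability Insurance: 4.3% × R$11,980.00 = R$515.14
Transit Levy: 6.7% × R$11,980.00 = R$802.66
Total: R$1,765.68 + R$515.14 + R$802.66 = R$3,083.48

R$3,083.48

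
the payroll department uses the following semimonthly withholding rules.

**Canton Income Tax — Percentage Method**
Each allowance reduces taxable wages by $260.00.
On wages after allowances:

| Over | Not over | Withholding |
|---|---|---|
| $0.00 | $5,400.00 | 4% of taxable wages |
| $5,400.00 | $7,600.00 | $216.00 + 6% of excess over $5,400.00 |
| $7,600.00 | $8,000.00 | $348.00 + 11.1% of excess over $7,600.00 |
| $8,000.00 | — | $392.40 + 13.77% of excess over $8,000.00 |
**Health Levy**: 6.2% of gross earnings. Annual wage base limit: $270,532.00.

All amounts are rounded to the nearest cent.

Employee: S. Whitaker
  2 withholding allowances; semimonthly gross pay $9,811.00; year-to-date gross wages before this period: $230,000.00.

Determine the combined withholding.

$1,178.45

Canton Income Tax: taxable = $9,811.00 − 2×$260.00 = $9,291.00
  $392.40 + 13.77% × ($9,291.00 − $8,000.00) = $392.40 + 13.77% × $1,291.00 = $570.17
Health Levy: 6.2% × $9,811.00 = $608.28
Total: $570.17 + $608.28 = $1,178.45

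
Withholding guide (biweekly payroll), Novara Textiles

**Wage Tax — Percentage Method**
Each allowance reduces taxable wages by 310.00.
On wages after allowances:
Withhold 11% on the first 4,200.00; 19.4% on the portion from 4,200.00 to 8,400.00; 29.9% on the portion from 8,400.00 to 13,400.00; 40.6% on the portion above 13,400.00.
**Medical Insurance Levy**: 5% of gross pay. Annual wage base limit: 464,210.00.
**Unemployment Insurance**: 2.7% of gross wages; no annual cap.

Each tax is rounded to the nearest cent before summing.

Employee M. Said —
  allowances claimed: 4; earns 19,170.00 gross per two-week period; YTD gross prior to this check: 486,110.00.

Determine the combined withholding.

Wage Tax: taxable = 19,170.00 − 4×310.00 = 17,930.00
  2,771.80 + 40.6% × (17,930.00 − 13,400.00) = 2,771.80 + 40.6% × 4,530.00 = 4,610.98
Medical Insurance Levy: YTD 486,110.00 ≥ cap 464,210.00 → 0.00
Unemployment Insurance: 2.7% × 19,170.00 = 517.59
Total: 4,610.98 + 0.00 + 517.59 = 5,128.57

5,128.57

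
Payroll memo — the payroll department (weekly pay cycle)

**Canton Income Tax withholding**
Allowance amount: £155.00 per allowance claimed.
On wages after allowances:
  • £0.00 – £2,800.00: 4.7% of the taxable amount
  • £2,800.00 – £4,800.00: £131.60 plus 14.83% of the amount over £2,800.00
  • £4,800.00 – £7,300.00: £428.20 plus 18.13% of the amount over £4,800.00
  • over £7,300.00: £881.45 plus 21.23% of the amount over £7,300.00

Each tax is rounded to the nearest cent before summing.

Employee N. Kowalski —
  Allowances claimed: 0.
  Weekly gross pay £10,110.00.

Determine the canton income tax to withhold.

Canton Income Tax: taxable = £10,110.00
  £881.45 + 21.23% × (£10,110.00 − £7,300.00) = £881.45 + 21.23% × £2,810.00 = £1,478.01

£1,478.01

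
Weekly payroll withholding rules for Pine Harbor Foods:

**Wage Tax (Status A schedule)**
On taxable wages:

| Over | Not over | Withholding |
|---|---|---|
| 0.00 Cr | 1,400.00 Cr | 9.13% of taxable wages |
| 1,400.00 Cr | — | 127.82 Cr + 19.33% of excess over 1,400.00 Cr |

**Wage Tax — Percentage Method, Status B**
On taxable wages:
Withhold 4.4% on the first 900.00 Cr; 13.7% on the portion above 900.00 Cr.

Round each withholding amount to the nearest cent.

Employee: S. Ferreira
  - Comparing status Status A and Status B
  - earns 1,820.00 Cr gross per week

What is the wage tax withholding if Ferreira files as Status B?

Wage Tax (Status B): taxable = 1,820.00 Cr
  39.60 Cr + 13.7% × (1,820.00 Cr − 900.00 Cr) = 39.60 Cr + 13.7% × 920.00 Cr = 165.64 Cr

165.64 Cr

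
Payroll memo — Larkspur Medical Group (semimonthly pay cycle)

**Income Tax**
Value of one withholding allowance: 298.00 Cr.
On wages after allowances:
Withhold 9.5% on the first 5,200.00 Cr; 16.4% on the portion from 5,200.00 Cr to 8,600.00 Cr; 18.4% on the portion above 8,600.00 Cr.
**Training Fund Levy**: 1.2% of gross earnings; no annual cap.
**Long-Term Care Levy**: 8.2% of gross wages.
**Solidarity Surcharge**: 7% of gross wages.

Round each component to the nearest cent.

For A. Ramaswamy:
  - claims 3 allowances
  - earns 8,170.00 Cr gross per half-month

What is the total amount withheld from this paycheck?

Income Tax: taxable = 8,170.00 Cr − 3×298.00 Cr = 7,276.00 Cr
  494.00 Cr + 16.4% × (7,276.00 Cr − 5,200.00 Cr) = 494.00 Cr + 16.4% × 2,076.00 Cr = 834.46 Cr
Training Fund Levy: 1.2% × 8,170.00 Cr = 98.04 Cr
Long-Term Care Levy: 8.2% × 8,170.00 Cr = 669.94 Cr
Solidarity Surcharge: 7% × 8,170.00 Cr = 571.90 Cr
Total: 834.46 Cr + 98.04 Cr + 669.94 Cr + 571.90 Cr = 2,174.34 Cr

2,174.34 Cr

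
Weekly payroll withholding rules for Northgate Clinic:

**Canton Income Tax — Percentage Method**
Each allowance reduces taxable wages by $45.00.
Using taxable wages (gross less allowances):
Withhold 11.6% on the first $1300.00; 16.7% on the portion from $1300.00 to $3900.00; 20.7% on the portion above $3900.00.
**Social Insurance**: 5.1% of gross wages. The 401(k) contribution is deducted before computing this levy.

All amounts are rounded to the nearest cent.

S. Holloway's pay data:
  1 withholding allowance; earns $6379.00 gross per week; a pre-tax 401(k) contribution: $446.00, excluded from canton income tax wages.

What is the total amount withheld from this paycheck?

$1299.10

Canton Income Tax: taxable = $6379.00 − $446.00 − 1×$45.00 = $5888.00
  $585.00 + 20.7% × ($5888.00 − $3900.00) = $585.00 + 20.7% × $1988.00 = $996.52
Social Insurance: 5.1% × $5933.00 = $302.58
Total: $996.52 + $302.58 = $1299.10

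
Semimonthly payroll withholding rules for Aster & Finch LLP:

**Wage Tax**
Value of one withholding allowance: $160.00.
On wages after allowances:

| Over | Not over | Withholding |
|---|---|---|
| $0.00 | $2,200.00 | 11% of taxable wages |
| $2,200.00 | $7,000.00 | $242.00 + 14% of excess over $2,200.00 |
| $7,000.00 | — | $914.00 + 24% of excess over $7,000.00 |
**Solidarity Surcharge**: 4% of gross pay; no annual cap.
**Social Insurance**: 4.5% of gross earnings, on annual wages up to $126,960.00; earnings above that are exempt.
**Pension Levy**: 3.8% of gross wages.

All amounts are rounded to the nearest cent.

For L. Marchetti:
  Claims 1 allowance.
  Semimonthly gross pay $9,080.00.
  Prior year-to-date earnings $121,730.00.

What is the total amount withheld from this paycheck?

$2,318.39

Wage Tax: taxable = $9,080.00 − 1×$160.00 = $8,920.00
  $914.00 + 24% × ($8,920.00 − $7,000.00) = $914.00 + 24% × $1,920.00 = $1,374.80
Solidarity Surcharge: 4% × $9,080.00 = $363.20
Social Insurance: cap $126,960.00 − YTD $121,730.00 = $5,230.00 subject; 4.5% × $5,230.00 = $235.35
Pension Levy: 3.8% × $9,080.00 = $345.04
Total: $1,374.80 + $363.20 + $235.35 + $345.04 = $2,318.39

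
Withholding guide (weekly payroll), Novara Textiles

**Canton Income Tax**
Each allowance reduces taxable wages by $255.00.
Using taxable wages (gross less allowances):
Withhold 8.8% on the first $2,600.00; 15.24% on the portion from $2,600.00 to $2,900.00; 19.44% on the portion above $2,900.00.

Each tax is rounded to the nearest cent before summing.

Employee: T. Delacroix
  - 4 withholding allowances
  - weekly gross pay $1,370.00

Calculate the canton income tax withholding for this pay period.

Canton Income Tax: taxable = $1,370.00 − 4×$255.00 = $350.00
  8.8% × $350.00 = $30.80

$30.80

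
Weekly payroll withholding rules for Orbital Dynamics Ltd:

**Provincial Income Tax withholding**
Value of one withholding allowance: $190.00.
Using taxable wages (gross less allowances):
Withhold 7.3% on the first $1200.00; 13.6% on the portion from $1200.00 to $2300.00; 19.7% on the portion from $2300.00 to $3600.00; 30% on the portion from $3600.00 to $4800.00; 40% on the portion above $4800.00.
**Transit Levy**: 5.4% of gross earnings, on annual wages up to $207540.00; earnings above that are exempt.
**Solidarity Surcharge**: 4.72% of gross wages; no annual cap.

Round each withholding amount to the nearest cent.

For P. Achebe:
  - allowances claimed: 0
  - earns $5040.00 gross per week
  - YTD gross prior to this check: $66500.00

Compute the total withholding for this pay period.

Provincial Income Tax: taxable = $5040.00
  $853.30 + 40% × ($5040.00 − $4800.00) = $853.30 + 40% × $240.00 = $949.30
Transit Levy: 5.4% × $5040.00 = $272.16
Solidarity Surcharge: 4.72% × $5040.00 = $237.89
Total: $949.30 + $272.16 + $237.89 = $1459.35

$1459.35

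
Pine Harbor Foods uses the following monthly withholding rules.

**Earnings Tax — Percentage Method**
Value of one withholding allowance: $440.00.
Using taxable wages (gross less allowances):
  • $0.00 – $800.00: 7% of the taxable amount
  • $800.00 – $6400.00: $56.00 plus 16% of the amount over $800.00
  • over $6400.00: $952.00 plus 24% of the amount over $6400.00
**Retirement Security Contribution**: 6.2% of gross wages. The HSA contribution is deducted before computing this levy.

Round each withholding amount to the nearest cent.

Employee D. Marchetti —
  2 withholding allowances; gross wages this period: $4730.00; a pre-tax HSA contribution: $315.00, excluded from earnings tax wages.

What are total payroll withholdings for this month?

$767.33

Earnings Tax: taxable = $4730.00 − $315.00 − 2×$440.00 = $3535.00
  $56.00 + 16% × ($3535.00 − $800.00) = $56.00 + 16% × $2735.00 = $493.60
Retirement Security Contribution: 6.2% × $4415.00 = $273.73
Total: $493.60 + $273.73 = $767.33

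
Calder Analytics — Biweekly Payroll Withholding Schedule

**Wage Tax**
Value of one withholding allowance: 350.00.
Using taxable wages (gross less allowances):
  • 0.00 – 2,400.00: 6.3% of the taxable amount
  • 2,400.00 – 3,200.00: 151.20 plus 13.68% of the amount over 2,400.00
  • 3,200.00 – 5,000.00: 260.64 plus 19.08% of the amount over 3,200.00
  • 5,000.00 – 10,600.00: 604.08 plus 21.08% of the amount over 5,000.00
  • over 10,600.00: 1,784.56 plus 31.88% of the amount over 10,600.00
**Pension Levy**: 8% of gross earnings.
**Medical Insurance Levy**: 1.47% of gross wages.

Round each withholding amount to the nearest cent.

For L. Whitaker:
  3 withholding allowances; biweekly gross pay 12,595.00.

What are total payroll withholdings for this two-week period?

3,278.58

Wage Tax: taxable = 12,595.00 − 3×350.00 = 11,545.00
  1,784.56 + 31.88% × (11,545.00 − 10,600.00) = 1,784.56 + 31.88% × 945.00 = 2,085.83
Pension Levy: 8% × 12,595.00 = 1,007.60
Medical Insurance Levy: 1.47% × 12,595.00 = 185.15
Total: 2,085.83 + 1,007.60 + 185.15 = 3,278.58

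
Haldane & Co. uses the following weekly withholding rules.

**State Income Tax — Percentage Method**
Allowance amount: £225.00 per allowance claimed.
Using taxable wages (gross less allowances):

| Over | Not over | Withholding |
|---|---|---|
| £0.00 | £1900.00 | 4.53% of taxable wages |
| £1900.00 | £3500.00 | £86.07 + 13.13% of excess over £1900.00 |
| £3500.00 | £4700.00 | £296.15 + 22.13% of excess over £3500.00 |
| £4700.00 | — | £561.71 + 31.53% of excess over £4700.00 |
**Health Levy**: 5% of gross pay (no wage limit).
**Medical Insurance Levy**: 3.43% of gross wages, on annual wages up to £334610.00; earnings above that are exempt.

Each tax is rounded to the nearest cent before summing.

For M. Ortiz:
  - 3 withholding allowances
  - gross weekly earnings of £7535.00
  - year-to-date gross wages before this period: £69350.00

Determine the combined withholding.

£1877.96

State Income Tax: taxable = £7535.00 − 3×£225.00 = £6860.00
  £561.71 + 31.53% × (£6860.00 − £4700.00) = £561.71 + 31.53% × £2160.00 = £1242.76
Health Levy: 5% × £7535.00 = £376.75
Medical Insurance Levy: 3.43% × £7535.00 = £258.45
Total: £1242.76 + £376.75 + £258.45 = £1877.96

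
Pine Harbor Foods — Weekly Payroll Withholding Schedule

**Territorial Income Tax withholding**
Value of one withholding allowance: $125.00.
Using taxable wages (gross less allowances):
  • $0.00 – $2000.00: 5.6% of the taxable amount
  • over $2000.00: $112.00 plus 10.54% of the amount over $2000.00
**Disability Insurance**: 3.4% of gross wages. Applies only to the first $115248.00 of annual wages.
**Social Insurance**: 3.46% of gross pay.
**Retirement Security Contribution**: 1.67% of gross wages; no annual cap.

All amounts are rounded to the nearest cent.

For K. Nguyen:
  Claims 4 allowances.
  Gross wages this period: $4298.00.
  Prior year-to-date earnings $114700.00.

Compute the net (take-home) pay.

Territorial Income Tax: taxable = $4298.00 − 4×$125.00 = $3798.00
  $112.00 + 10.54% × ($3798.00 − $2000.00) = $112.00 + 10.54% × $1798.00 = $301.51
Disability Insurance: cap $115248.00 − YTD $114700.00 = $548.00 subject; 3.4% × $548.00 = $18.63
Social Insurance: 3.46% × $4298.00 = $148.71
Retirement Security Contribution: 1.67% × $4298.00 = $71.78
Total withheld: $301.51 + $18.63 + $148.71 + $71.78 = $540.63
Net pay: $4298.00 − $540.63 = $3757.37

$3757.37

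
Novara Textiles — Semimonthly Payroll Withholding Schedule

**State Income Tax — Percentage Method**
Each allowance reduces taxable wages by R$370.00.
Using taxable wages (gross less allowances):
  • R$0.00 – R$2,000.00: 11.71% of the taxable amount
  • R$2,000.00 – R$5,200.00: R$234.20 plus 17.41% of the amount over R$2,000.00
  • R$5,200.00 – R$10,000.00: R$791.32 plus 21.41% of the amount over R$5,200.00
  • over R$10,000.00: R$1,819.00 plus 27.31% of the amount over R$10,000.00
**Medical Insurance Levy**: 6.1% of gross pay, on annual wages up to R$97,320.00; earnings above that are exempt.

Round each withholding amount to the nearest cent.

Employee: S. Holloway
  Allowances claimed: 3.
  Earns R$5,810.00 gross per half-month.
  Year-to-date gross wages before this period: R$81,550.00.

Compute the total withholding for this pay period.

State Income Tax: taxable = R$5,810.00 − 3×R$370.00 = R$4,700.00
  R$234.20 + 17.41% × (R$4,700.00 − R$2,000.00) = R$234.20 + 17.41% × R$2,700.00 = R$704.27
Medical Insurance Levy: 6.1% × R$5,810.00 = R$354.41
Total: R$704.27 + R$354.41 = R$1,058.68

R$1,058.68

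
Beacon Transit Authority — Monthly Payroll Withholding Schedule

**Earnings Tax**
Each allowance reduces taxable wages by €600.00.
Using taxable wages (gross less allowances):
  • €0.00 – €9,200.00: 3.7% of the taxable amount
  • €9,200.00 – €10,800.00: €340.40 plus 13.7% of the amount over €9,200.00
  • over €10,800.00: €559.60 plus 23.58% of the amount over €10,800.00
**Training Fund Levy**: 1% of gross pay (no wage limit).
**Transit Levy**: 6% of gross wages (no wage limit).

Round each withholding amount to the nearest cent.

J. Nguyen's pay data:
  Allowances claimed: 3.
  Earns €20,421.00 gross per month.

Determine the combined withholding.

€3,833.26

Earnings Tax: taxable = €20,421.00 − 3×€600.00 = €18,621.00
  €559.60 + 23.58% × (€18,621.00 − €10,800.00) = €559.60 + 23.58% × €7,821.00 = €2,403.79
Training Fund Levy: 1% × €20,421.00 = €204.21
Transit Levy: 6% × €20,421.00 = €1,225.26
Total: €2,403.79 + €204.21 + €1,225.26 = €3,833.26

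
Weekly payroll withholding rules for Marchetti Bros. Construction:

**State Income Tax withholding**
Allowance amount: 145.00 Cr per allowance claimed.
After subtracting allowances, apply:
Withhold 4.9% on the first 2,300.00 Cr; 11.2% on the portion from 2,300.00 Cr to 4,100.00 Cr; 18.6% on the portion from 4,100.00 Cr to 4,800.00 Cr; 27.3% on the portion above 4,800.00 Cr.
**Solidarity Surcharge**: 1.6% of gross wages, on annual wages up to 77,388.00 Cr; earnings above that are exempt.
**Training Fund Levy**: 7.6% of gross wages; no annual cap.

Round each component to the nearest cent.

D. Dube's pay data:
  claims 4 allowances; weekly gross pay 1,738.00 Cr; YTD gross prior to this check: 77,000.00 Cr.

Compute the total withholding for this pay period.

195.04 Cr

State Income Tax: taxable = 1,738.00 Cr − 4×145.00 Cr = 1,158.00 Cr
  4.9% × 1,158.00 Cr = 56.74 Cr
Solidarity Surcharge: cap 77,388.00 Cr − YTD 77,000.00 Cr = 388.00 Cr subject; 1.6% × 388.00 Cr = 6.21 Cr
Training Fund Levy: 7.6% × 1,738.00 Cr = 132.09 Cr
Total: 56.74 Cr + 6.21 Cr + 132.09 Cr = 195.04 Cr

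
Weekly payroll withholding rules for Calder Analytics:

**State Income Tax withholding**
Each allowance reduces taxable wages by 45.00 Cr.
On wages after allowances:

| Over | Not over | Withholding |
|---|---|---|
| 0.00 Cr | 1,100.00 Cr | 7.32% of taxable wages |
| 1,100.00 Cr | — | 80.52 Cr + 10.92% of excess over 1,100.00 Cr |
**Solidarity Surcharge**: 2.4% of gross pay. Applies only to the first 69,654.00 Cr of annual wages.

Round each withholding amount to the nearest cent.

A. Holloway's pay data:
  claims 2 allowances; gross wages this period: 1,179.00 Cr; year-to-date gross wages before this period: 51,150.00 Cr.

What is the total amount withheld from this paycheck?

108.01 Cr

State Income Tax: taxable = 1,179.00 Cr − 2×45.00 Cr = 1,089.00 Cr
  7.32% × 1,089.00 Cr = 79.71 Cr
Solidarity Surcharge: 2.4% × 1,179.00 Cr = 28.30 Cr
Total: 79.71 Cr + 28.30 Cr = 108.01 Cr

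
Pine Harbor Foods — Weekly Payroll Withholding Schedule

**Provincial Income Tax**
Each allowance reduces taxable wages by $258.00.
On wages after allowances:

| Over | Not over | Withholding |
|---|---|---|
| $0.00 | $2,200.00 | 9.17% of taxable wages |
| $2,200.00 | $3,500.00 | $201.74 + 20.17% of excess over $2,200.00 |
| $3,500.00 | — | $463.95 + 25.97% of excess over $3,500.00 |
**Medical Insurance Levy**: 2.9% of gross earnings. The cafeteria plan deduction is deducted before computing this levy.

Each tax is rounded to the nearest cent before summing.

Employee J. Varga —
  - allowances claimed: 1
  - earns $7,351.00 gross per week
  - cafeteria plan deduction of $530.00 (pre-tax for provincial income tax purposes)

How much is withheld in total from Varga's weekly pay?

Provincial Income Tax: taxable = $7,351.00 − $530.00 − 1×$258.00 = $6,563.00
  $463.95 + 25.97% × ($6,563.00 − $3,500.00) = $463.95 + 25.97% × $3,063.00 = $1,259.41
Medical Insurance Levy: 2.9% × $6,821.00 = $197.81
Total: $1,259.41 + $197.81 = $1,457.22

$1,457.22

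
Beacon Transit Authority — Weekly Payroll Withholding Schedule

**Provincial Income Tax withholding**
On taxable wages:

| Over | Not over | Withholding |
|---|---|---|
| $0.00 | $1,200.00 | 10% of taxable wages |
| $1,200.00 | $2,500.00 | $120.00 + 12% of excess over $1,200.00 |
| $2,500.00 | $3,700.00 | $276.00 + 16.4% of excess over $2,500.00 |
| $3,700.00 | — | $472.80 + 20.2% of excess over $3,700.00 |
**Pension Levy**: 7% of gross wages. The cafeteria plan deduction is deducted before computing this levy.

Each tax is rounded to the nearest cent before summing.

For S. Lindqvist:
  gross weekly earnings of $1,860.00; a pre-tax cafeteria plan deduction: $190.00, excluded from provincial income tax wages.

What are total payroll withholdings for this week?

$293.30

Provincial Income Tax: taxable = $1,860.00 − $190.00 = $1,670.00
  $120.00 + 12% × ($1,670.00 − $1,200.00) = $120.00 + 12% × $470.00 = $176.40
Pension Levy: 7% × $1,670.00 = $116.90
Total: $176.40 + $116.90 = $293.30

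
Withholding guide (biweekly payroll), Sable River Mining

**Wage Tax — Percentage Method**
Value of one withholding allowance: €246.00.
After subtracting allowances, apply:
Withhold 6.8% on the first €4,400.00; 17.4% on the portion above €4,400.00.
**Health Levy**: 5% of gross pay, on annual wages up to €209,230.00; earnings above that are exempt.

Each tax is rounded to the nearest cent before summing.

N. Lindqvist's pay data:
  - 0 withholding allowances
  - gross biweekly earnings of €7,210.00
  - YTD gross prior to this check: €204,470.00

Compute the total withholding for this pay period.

€1,026.14

Wage Tax: taxable = €7,210.00
  €299.20 + 17.4% × (€7,210.00 − €4,400.00) = €299.20 + 17.4% × €2,810.00 = €788.14
Health Levy: cap €209,230.00 − YTD €204,470.00 = €4,760.00 subject; 5% × €4,760.00 = €238.00
Total: €788.14 + €238.00 = €1,026.14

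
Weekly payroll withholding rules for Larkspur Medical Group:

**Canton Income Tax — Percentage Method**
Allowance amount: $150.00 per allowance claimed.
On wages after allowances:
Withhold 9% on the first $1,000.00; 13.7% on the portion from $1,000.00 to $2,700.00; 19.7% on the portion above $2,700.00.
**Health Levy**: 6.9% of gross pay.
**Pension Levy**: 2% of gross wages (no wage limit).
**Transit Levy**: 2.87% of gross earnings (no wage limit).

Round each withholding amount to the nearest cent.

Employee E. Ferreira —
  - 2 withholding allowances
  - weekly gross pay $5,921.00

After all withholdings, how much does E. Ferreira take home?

Canton Income Tax: taxable = $5,921.00 − 2×$150.00 = $5,621.00
  $322.90 + 19.7% × ($5,621.00 − $2,700.00) = $322.90 + 19.7% × $2,921.00 = $898.34
Health Levy: 6.9% × $5,921.00 = $408.55
Pension Levy: 2% × $5,921.00 = $118.42
Transit Levy: 2.87% × $5,921.00 = $169.93
Total withheld: $898.34 + $408.55 + $118.42 + $169.93 = $1,595.24
Net pay: $5,921.00 − $1,595.24 = $4,325.76

$4,325.76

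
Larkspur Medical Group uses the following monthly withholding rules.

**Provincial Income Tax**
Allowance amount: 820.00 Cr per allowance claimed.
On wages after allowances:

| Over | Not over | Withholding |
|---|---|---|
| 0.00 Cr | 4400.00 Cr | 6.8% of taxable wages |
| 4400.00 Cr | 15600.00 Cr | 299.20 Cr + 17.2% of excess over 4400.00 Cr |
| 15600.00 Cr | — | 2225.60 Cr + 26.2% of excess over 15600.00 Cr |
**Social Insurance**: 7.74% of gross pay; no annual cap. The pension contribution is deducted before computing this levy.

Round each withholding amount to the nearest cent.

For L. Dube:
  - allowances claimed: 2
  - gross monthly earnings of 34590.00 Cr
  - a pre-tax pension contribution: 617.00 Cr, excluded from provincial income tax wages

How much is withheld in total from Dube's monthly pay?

9239.16 Cr

Provincial Income Tax: taxable = 34590.00 Cr − 617.00 Cr − 2×820.00 Cr = 32333.00 Cr
  2225.60 Cr + 26.2% × (32333.00 Cr − 15600.00 Cr) = 2225.60 Cr + 26.2% × 16733.00 Cr = 6609.65 Cr
Social Insurance: 7.74% × 33973.00 Cr = 2629.51 Cr
Total: 6609.65 Cr + 2629.51 Cr = 9239.16 Cr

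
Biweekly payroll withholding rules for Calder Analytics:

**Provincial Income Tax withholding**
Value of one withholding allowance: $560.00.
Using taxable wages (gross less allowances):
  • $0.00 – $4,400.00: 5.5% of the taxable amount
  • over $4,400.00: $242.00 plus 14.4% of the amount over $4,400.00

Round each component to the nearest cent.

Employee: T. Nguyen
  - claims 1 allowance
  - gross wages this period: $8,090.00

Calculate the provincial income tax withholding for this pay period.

$692.72

Provincial Income Tax: taxable = $8,090.00 − 1×$560.00 = $7,530.00
  $242.00 + 14.4% × ($7,530.00 − $4,400.00) = $242.00 + 14.4% × $3,130.00 = $692.72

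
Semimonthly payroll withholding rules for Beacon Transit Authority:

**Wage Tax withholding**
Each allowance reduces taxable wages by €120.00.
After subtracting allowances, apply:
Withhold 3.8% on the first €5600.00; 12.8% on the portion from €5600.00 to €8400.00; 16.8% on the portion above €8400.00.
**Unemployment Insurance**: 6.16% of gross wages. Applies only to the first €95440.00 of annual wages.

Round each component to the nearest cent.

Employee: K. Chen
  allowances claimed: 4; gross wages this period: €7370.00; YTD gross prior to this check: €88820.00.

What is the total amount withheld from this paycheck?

Wage Tax: taxable = €7370.00 − 4×€120.00 = €6890.00
  €212.80 + 12.8% × (€6890.00 − €5600.00) = €212.80 + 12.8% × €1290.00 = €377.92
Unemployment Insurance: cap €95440.00 − YTD €88820.00 = €6620.00 subject; 6.16% × €6620.00 = €407.79
Total: €377.92 + €407.79 = €785.71

€785.71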